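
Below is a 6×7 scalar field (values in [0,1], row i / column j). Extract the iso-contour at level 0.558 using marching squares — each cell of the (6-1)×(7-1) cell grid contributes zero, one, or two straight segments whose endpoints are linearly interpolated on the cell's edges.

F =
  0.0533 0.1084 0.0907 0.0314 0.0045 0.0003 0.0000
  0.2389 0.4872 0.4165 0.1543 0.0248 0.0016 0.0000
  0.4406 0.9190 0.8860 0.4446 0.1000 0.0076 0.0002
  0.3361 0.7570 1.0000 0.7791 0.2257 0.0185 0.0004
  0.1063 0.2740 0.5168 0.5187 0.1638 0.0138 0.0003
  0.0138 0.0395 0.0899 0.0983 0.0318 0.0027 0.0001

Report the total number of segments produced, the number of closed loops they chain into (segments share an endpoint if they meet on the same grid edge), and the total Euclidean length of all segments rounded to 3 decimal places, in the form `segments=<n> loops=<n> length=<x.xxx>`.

cell (1,0): code 0100 → (1.164,1.000)–(2.000,0.245)
cell (1,1): code 1100 → (1.301,2.000)–(1.164,1.000)
cell (1,2): code 1000 → (2.000,2.743)–(1.301,2.000)
cell (2,0): code 0110 → (2.000,0.245)–(3.000,0.527)
cell (2,2): code 1101 → (2.339,3.000)–(2.000,2.743)
cell (2,3): code 1000 → (3.000,3.400)–(2.339,3.000)
cell (3,0): code 0010 → (3.000,0.527)–(3.412,1.000)
cell (3,1): code 0011 → (3.412,1.000)–(3.915,2.000)
cell (3,2): code 0011 → (3.915,2.000)–(3.849,3.000)
cell (3,3): code 0001 → (3.849,3.000)–(3.000,3.400)
total: 10 segments, chained into 1 closed loop(s), length Σ = 9.079122

segments=10 loops=1 length=9.079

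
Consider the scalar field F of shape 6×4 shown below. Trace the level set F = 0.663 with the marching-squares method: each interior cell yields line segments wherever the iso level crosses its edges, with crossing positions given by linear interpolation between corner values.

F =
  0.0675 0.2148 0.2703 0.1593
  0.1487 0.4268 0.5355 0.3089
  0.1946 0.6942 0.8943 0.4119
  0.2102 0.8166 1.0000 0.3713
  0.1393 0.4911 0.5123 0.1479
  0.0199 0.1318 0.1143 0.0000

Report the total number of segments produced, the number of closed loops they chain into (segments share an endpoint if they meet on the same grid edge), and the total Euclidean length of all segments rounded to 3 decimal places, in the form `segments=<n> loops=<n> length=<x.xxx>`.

segments=8 loops=1 length=6.520

cell (1,0): code 0100 → (1.883,1.000)–(2.000,0.938)
cell (1,1): code 1100 → (1.355,2.000)–(1.883,1.000)
cell (1,2): code 1000 → (2.000,2.479)–(1.355,2.000)
cell (2,0): code 0110 → (2.000,0.938)–(3.000,0.747)
cell (2,2): code 1001 → (3.000,2.536)–(2.000,2.479)
cell (3,0): code 0010 → (3.000,0.747)–(3.472,1.000)
cell (3,1): code 0011 → (3.472,1.000)–(3.691,2.000)
cell (3,2): code 0001 → (3.691,2.000)–(3.000,2.536)
total: 8 segments, chained into 1 closed loop(s), length Σ = 6.520046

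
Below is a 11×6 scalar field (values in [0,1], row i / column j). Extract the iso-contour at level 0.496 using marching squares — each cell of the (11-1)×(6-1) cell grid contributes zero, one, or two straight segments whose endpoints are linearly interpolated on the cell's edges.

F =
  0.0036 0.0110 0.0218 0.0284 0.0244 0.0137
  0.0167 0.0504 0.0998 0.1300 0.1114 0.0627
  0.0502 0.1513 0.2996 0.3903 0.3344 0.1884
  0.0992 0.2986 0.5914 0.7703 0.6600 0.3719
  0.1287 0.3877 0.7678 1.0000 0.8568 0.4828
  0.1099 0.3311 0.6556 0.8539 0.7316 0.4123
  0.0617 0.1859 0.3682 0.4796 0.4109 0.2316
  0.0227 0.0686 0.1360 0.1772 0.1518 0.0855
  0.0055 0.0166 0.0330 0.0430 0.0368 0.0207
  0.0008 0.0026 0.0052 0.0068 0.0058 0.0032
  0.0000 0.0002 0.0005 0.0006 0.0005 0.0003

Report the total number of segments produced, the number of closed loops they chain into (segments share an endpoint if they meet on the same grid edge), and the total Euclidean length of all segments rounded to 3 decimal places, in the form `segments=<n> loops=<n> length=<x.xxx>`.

cell (2,1): code 0100 → (2.673,2.000)–(3.000,1.674)
cell (2,2): code 1100 → (2.278,3.000)–(2.673,2.000)
cell (2,3): code 1100 → (2.496,4.000)–(2.278,3.000)
cell (2,4): code 1000 → (3.000,4.569)–(2.496,4.000)
cell (3,1): code 0110 → (3.000,1.674)–(4.000,1.285)
cell (3,4): code 1001 → (4.000,4.965)–(3.000,4.569)
cell (4,1): code 0110 → (4.000,1.285)–(5.000,1.508)
cell (4,4): code 1001 → (5.000,4.738)–(4.000,4.965)
cell (5,1): code 0010 → (5.000,1.508)–(5.555,2.000)
cell (5,2): code 0011 → (5.555,2.000)–(5.956,3.000)
cell (5,3): code 0011 → (5.956,3.000)–(5.735,4.000)
cell (5,4): code 0001 → (5.735,4.000)–(5.000,4.738)
total: 12 segments, chained into 1 closed loop(s), length Σ = 11.403431

segments=12 loops=1 length=11.403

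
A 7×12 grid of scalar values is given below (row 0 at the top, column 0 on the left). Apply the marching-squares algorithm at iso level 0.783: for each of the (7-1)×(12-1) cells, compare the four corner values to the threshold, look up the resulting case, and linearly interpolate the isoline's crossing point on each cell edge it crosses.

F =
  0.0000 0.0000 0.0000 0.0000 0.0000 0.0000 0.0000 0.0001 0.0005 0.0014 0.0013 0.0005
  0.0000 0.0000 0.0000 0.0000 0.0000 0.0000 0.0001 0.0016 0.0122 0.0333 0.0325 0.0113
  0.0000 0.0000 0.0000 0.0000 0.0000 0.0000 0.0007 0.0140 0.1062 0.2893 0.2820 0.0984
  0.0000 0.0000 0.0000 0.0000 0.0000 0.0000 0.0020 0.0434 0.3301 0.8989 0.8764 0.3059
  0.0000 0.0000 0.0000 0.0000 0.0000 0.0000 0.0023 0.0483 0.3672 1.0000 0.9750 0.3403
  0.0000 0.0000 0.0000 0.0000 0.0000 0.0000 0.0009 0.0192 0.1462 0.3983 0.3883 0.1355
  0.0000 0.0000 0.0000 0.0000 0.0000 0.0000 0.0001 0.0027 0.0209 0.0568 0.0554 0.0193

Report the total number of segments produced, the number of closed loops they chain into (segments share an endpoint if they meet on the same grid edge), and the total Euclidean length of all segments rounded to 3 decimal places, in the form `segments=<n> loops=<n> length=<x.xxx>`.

cell (2,8): code 0100 → (2.810,9.000)–(3.000,8.796)
cell (2,9): code 1100 → (2.843,10.000)–(2.810,9.000)
cell (2,10): code 1000 → (3.000,10.164)–(2.843,10.000)
cell (3,8): code 0110 → (3.000,8.796)–(4.000,8.657)
cell (3,10): code 1001 → (4.000,10.303)–(3.000,10.164)
cell (4,8): code 0010 → (4.000,8.657)–(4.361,9.000)
cell (4,9): code 0011 → (4.361,9.000)–(4.327,10.000)
cell (4,10): code 0001 → (4.327,10.000)–(4.000,10.303)
total: 8 segments, chained into 1 closed loop(s), length Σ = 5.469237

segments=8 loops=1 length=5.469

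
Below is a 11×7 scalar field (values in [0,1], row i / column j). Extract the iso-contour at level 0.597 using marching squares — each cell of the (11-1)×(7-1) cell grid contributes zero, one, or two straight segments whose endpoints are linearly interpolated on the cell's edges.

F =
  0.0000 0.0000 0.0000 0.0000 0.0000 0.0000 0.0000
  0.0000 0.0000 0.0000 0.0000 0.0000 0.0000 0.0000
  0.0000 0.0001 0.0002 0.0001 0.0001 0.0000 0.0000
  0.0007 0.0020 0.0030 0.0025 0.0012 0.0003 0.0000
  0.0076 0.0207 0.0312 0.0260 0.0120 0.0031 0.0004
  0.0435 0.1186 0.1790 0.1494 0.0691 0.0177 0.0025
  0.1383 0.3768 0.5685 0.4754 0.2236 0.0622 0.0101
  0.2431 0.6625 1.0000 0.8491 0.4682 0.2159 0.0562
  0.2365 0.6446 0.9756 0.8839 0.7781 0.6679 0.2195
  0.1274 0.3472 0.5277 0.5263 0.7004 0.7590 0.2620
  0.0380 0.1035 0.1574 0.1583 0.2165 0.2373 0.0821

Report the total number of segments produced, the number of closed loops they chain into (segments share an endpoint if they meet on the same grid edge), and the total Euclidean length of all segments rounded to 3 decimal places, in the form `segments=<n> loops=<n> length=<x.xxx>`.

cell (6,0): code 0100 → (6.771,1.000)–(7.000,0.844)
cell (6,1): code 1100 → (6.066,2.000)–(6.771,1.000)
cell (6,2): code 1100 → (6.325,3.000)–(6.066,2.000)
cell (6,3): code 1000 → (7.000,3.662)–(6.325,3.000)
cell (7,0): code 0110 → (7.000,0.844)–(8.000,0.883)
cell (7,3): code 1101 → (7.416,4.000)–(7.000,3.662)
cell (7,4): code 1100 → (7.843,5.000)–(7.416,4.000)
cell (7,5): code 1000 → (8.000,5.158)–(7.843,5.000)
cell (8,0): code 0010 → (8.000,0.883)–(8.160,1.000)
cell (8,1): code 0011 → (8.160,1.000)–(8.845,2.000)
cell (8,2): code 0011 → (8.845,2.000)–(8.802,3.000)
cell (8,3): code 0111 → (8.802,3.000)–(9.000,3.406)
cell (8,5): code 1001 → (9.000,5.326)–(8.000,5.158)
cell (9,3): code 0010 → (9.000,3.406)–(9.214,4.000)
cell (9,4): code 0011 → (9.214,4.000)–(9.311,5.000)
cell (9,5): code 0001 → (9.311,5.000)–(9.000,5.326)
total: 16 segments, chained into 1 closed loop(s), length Σ = 12.288665

segments=16 loops=1 length=12.289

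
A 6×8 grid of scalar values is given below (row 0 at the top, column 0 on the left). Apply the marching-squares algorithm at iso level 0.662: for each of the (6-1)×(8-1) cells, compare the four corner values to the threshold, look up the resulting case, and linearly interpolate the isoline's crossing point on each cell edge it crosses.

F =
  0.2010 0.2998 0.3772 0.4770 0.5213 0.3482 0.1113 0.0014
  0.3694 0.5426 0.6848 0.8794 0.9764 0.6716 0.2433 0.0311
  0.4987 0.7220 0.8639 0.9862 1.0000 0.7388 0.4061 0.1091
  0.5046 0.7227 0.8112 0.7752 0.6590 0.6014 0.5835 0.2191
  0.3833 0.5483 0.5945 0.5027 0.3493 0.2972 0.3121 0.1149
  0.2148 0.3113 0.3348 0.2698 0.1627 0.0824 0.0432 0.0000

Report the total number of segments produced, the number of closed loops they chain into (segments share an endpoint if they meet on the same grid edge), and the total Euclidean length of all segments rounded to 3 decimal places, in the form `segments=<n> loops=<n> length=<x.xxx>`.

segments=16 loops=1 length=12.368

cell (0,1): code 0100 → (0.926,2.000)–(1.000,1.840)
cell (0,2): code 1100 → (0.460,3.000)–(0.926,2.000)
cell (0,3): code 1100 → (0.309,4.000)–(0.460,3.000)
cell (0,4): code 1100 → (0.970,5.000)–(0.309,4.000)
cell (0,5): code 1000 → (1.000,5.022)–(0.970,5.000)
cell (1,0): code 0100 → (1.666,1.000)–(2.000,0.731)
cell (1,1): code 1110 → (1.000,1.840)–(1.666,1.000)
cell (1,5): code 1001 → (2.000,5.231)–(1.000,5.022)
cell (2,0): code 0110 → (2.000,0.731)–(3.000,0.722)
cell (2,3): code 1011 → (3.000,3.974)–(2.991,4.000)
cell (2,4): code 0011 → (2.991,4.000)–(2.559,5.000)
cell (2,5): code 0001 → (2.559,5.000)–(2.000,5.231)
cell (3,0): code 0010 → (3.000,0.722)–(3.348,1.000)
cell (3,1): code 0011 → (3.348,1.000)–(3.689,2.000)
cell (3,2): code 0011 → (3.689,2.000)–(3.415,3.000)
cell (3,3): code 0001 → (3.415,3.000)–(3.000,3.974)
total: 16 segments, chained into 1 closed loop(s), length Σ = 12.368338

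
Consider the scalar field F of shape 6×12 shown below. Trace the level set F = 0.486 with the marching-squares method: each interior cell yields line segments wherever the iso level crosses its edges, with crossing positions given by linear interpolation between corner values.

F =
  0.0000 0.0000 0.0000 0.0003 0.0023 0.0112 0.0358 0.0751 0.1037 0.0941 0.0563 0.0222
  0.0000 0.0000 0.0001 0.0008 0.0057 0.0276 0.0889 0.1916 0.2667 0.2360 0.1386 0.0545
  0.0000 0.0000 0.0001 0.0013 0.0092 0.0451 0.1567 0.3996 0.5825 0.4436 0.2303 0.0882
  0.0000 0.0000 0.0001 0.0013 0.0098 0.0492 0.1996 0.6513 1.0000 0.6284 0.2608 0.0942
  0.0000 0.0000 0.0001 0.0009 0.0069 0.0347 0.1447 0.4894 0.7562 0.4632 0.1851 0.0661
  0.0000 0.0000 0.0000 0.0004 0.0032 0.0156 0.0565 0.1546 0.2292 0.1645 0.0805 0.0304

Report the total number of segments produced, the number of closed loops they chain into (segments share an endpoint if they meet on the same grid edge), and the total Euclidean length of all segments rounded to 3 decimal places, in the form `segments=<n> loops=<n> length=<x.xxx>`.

cell (1,7): code 0100 → (1.694,8.000)–(2.000,7.472)
cell (1,8): code 1000 → (2.000,8.695)–(1.694,8.000)
cell (2,6): code 0100 → (2.343,7.000)–(3.000,6.634)
cell (2,7): code 1110 → (2.000,7.472)–(2.343,7.000)
cell (2,8): code 1101 → (2.229,9.000)–(2.000,8.695)
cell (2,9): code 1000 → (3.000,9.387)–(2.229,9.000)
cell (3,6): code 0110 → (3.000,6.634)–(4.000,6.990)
cell (3,8): code 1011 → (4.000,8.922)–(3.862,9.000)
cell (3,9): code 0001 → (3.862,9.000)–(3.000,9.387)
cell (4,6): code 0010 → (4.000,6.990)–(4.010,7.000)
cell (4,7): code 0011 → (4.010,7.000)–(4.513,8.000)
cell (4,8): code 0001 → (4.513,8.000)–(4.000,8.922)
total: 12 segments, chained into 1 closed loop(s), length Σ = 8.302202

segments=12 loops=1 length=8.302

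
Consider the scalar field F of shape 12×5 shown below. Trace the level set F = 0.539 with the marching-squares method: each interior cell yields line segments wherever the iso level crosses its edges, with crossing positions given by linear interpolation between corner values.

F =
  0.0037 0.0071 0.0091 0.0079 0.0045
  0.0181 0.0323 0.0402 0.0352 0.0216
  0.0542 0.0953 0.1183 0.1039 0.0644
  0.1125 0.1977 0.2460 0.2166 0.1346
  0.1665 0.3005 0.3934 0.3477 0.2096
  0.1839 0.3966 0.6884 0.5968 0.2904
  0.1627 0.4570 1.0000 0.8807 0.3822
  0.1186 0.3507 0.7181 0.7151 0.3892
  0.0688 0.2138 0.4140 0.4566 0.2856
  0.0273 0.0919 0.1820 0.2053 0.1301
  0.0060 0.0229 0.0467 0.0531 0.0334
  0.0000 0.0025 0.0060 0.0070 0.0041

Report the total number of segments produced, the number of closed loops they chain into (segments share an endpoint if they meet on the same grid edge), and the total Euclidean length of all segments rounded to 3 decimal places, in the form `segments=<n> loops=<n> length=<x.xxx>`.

segments=10 loops=1 length=8.940

cell (4,1): code 0100 → (4.494,2.000)–(5.000,1.488)
cell (4,2): code 1100 → (4.768,3.000)–(4.494,2.000)
cell (4,3): code 1000 → (5.000,3.189)–(4.768,3.000)
cell (5,1): code 0110 → (5.000,1.488)–(6.000,1.151)
cell (5,3): code 1001 → (6.000,3.685)–(5.000,3.189)
cell (6,1): code 0110 → (6.000,1.151)–(7.000,1.513)
cell (6,3): code 1001 → (7.000,3.540)–(6.000,3.685)
cell (7,1): code 0010 → (7.000,1.513)–(7.589,2.000)
cell (7,2): code 0011 → (7.589,2.000)–(7.681,3.000)
cell (7,3): code 0001 → (7.681,3.000)–(7.000,3.540)
total: 10 segments, chained into 1 closed loop(s), length Σ = 8.940135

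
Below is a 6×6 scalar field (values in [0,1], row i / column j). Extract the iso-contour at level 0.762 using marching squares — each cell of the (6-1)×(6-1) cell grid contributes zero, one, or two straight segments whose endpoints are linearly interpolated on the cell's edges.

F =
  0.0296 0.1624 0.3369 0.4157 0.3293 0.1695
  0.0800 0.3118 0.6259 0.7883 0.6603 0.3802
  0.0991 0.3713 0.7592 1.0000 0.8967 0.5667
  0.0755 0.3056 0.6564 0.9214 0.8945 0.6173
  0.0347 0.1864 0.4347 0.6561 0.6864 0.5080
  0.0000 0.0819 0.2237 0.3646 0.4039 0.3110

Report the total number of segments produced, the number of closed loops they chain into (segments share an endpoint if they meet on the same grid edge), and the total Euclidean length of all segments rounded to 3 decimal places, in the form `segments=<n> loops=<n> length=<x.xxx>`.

cell (0,2): code 0100 → (0.929,3.000)–(1.000,2.838)
cell (0,3): code 1000 → (1.000,3.205)–(0.929,3.000)
cell (1,2): code 0110 → (1.000,2.838)–(2.000,2.012)
cell (1,3): code 1101 → (1.430,4.000)–(1.000,3.205)
cell (1,4): code 1000 → (2.000,4.408)–(1.430,4.000)
cell (2,2): code 0110 → (2.000,2.012)–(3.000,2.398)
cell (2,4): code 1001 → (3.000,4.478)–(2.000,4.408)
cell (3,2): code 0010 → (3.000,2.398)–(3.601,3.000)
cell (3,3): code 0011 → (3.601,3.000)–(3.637,4.000)
cell (3,4): code 0001 → (3.637,4.000)–(3.000,4.478)
total: 10 segments, chained into 1 closed loop(s), length Σ = 8.017300

segments=10 loops=1 length=8.017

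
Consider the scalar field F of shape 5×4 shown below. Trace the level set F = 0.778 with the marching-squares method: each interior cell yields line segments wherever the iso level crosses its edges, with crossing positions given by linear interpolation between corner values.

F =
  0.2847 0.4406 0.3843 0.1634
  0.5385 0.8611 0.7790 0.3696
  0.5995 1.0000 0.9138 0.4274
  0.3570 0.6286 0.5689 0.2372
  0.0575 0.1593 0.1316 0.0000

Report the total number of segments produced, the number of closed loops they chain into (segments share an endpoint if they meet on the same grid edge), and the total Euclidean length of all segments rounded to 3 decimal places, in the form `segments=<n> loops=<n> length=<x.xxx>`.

cell (0,0): code 0100 → (0.802,1.000)–(1.000,0.742)
cell (0,1): code 1100 → (0.997,2.000)–(0.802,1.000)
cell (0,2): code 1000 → (1.000,2.002)–(0.997,2.000)
cell (1,0): code 0110 → (1.000,0.742)–(2.000,0.446)
cell (1,2): code 1001 → (2.000,2.279)–(1.000,2.002)
cell (2,0): code 0010 → (2.000,0.446)–(2.598,1.000)
cell (2,1): code 0011 → (2.598,1.000)–(2.394,2.000)
cell (2,2): code 0001 → (2.394,2.000)–(2.000,2.279)
total: 8 segments, chained into 1 closed loop(s), length Σ = 5.746192

segments=8 loops=1 length=5.746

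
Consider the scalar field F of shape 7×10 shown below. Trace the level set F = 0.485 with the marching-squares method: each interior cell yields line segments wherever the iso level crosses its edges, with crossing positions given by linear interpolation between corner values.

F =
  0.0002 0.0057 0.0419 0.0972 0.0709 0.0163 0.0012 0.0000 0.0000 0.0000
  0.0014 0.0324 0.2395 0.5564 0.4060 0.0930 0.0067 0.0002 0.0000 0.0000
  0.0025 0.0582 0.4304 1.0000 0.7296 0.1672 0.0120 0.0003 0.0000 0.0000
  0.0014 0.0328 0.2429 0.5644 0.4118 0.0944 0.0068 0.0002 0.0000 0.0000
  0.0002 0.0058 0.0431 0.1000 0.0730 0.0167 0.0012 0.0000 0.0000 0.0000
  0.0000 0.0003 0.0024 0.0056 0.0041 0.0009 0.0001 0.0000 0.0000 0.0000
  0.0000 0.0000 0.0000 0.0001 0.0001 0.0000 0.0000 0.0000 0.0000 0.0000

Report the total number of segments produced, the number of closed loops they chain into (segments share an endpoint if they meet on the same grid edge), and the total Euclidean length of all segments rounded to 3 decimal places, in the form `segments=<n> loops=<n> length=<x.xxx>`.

segments=10 loops=1 length=6.894

cell (0,2): code 0100 → (0.845,3.000)–(1.000,2.775)
cell (0,3): code 1000 → (1.000,3.475)–(0.845,3.000)
cell (1,2): code 0110 → (1.000,2.775)–(2.000,2.096)
cell (1,3): code 1101 → (1.244,4.000)–(1.000,3.475)
cell (1,4): code 1000 → (2.000,4.435)–(1.244,4.000)
cell (2,2): code 0110 → (2.000,2.096)–(3.000,2.753)
cell (2,3): code 1011 → (3.000,3.520)–(2.770,4.000)
cell (2,4): code 0001 → (2.770,4.000)–(2.000,4.435)
cell (3,2): code 0010 → (3.000,2.753)–(3.171,3.000)
cell (3,3): code 0001 → (3.171,3.000)–(3.000,3.520)
total: 10 segments, chained into 1 closed loop(s), length Σ = 6.894076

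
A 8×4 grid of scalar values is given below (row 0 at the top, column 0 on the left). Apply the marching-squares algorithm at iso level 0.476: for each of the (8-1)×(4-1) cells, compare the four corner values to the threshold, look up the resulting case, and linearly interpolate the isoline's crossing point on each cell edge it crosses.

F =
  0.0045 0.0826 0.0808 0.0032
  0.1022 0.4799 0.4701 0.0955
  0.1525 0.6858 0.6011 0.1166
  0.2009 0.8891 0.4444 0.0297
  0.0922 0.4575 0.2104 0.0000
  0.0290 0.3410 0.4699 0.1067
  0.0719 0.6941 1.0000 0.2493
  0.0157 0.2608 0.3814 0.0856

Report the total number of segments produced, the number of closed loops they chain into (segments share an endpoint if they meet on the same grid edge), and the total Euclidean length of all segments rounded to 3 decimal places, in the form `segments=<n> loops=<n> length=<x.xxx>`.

segments=16 loops=2 length=13.369

cell (0,0): code 0100 → (0.990,1.000)–(1.000,0.990)
cell (0,1): code 1000 → (1.000,1.398)–(0.990,1.000)
cell (1,0): code 0110 → (1.000,0.990)–(2.000,0.607)
cell (1,1): code 1101 → (1.045,2.000)–(1.000,1.398)
cell (1,2): code 1000 → (2.000,2.258)–(1.045,2.000)
cell (2,0): code 0110 → (2.000,0.607)–(3.000,0.400)
cell (2,1): code 1011 → (3.000,1.929)–(2.798,2.000)
cell (2,2): code 0001 → (2.798,2.000)–(2.000,2.258)
cell (3,0): code 0010 → (3.000,0.400)–(3.957,1.000)
cell (3,1): code 0001 → (3.957,1.000)–(3.000,1.929)
cell (5,0): code 0100 → (5.382,1.000)–(6.000,0.649)
cell (5,1): code 1100 → (5.012,2.000)–(5.382,1.000)
cell (5,2): code 1000 → (6.000,2.698)–(5.012,2.000)
cell (6,0): code 0010 → (6.000,0.649)–(6.503,1.000)
cell (6,1): code 0011 → (6.503,1.000)–(6.847,2.000)
cell (6,2): code 0001 → (6.847,2.000)–(6.000,2.698)
total: 16 segments, chained into 2 closed loop(s), length Σ = 13.369065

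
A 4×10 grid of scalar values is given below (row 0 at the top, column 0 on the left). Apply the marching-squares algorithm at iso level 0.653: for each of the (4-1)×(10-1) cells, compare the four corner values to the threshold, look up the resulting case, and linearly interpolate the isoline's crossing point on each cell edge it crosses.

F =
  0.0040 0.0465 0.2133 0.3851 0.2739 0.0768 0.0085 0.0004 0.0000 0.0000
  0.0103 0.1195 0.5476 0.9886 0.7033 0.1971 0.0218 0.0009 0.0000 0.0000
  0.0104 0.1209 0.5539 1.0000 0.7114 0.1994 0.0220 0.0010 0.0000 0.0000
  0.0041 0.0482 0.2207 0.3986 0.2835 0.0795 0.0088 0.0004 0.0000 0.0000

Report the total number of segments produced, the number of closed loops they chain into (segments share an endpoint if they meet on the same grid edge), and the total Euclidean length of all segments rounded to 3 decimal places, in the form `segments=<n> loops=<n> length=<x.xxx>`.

segments=8 loops=1 length=6.428

cell (0,2): code 0100 → (0.444,3.000)–(1.000,2.239)
cell (0,3): code 1100 → (0.883,4.000)–(0.444,3.000)
cell (0,4): code 1000 → (1.000,4.099)–(0.883,4.000)
cell (1,2): code 0110 → (1.000,2.239)–(2.000,2.222)
cell (1,4): code 1001 → (2.000,4.114)–(1.000,4.099)
cell (2,2): code 0010 → (2.000,2.222)–(2.577,3.000)
cell (2,3): code 0011 → (2.577,3.000)–(2.136,4.000)
cell (2,4): code 0001 → (2.136,4.000)–(2.000,4.114)
total: 8 segments, chained into 1 closed loop(s), length Σ = 6.427562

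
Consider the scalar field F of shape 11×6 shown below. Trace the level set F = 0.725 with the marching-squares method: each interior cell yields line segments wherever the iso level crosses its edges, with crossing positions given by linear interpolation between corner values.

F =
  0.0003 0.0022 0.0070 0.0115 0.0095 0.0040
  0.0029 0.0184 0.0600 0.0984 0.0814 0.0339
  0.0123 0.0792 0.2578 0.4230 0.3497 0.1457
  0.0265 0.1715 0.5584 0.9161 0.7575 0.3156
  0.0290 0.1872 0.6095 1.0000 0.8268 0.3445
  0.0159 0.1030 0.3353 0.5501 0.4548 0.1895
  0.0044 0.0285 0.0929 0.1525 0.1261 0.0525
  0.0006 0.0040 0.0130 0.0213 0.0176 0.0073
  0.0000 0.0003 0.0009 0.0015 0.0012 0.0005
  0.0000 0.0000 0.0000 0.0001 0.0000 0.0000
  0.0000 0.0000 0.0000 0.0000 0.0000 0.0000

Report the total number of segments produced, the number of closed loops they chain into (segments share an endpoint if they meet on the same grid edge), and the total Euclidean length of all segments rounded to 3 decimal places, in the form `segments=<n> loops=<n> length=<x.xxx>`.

segments=8 loops=1 length=6.172

cell (2,2): code 0100 → (2.612,3.000)–(3.000,2.466)
cell (2,3): code 1100 → (2.920,4.000)–(2.612,3.000)
cell (2,4): code 1000 → (3.000,4.074)–(2.920,4.000)
cell (3,2): code 0110 → (3.000,2.466)–(4.000,2.296)
cell (3,4): code 1001 → (4.000,4.211)–(3.000,4.074)
cell (4,2): code 0010 → (4.000,2.296)–(4.611,3.000)
cell (4,3): code 0011 → (4.611,3.000)–(4.274,4.000)
cell (4,4): code 0001 → (4.274,4.000)–(4.000,4.211)
total: 8 segments, chained into 1 closed loop(s), length Σ = 6.172071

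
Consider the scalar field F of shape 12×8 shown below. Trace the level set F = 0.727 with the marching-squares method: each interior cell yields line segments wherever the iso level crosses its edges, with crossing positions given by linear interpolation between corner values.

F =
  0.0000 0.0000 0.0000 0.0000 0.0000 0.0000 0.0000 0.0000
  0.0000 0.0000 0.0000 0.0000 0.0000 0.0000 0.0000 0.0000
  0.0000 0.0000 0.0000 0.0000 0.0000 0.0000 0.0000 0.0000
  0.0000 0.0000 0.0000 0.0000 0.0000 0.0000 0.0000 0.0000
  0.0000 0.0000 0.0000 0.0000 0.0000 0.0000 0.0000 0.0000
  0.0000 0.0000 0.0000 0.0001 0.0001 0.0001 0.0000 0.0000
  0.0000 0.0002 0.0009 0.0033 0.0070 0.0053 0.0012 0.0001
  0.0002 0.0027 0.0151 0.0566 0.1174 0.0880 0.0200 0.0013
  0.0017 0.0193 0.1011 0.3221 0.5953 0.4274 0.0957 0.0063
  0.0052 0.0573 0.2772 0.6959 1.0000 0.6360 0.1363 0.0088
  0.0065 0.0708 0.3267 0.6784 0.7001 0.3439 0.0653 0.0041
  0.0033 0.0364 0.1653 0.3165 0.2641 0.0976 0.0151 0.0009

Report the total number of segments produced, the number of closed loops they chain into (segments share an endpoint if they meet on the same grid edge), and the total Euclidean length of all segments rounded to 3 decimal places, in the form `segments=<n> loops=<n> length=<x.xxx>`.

segments=4 loops=1 length=4.590

cell (8,3): code 0100 → (8.325,4.000)–(9.000,3.102)
cell (8,4): code 1000 → (9.000,4.750)–(8.325,4.000)
cell (9,3): code 0010 → (9.000,3.102)–(9.910,4.000)
cell (9,4): code 0001 → (9.910,4.000)–(9.000,4.750)
total: 4 segments, chained into 1 closed loop(s), length Σ = 4.589642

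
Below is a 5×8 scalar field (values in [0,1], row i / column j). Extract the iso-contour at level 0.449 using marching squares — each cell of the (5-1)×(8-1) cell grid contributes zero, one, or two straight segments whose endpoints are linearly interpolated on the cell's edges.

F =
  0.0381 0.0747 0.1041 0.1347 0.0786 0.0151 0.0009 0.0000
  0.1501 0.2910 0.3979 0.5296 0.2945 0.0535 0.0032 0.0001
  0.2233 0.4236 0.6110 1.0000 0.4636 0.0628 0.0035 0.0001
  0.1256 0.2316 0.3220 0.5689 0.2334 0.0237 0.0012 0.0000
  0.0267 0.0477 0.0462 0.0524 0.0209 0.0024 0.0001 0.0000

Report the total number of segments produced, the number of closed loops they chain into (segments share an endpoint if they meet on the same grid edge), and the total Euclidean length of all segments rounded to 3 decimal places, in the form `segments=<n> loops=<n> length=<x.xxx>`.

segments=12 loops=1 length=7.751

cell (0,2): code 0100 → (0.796,3.000)–(1.000,2.388)
cell (0,3): code 1000 → (1.000,3.343)–(0.796,3.000)
cell (1,1): code 0100 → (1.240,2.000)–(2.000,1.136)
cell (1,2): code 1110 → (1.000,2.388)–(1.240,2.000)
cell (1,3): code 1101 → (1.914,4.000)–(1.000,3.343)
cell (1,4): code 1000 → (2.000,4.036)–(1.914,4.000)
cell (2,1): code 0010 → (2.000,1.136)–(2.561,2.000)
cell (2,2): code 0111 → (2.561,2.000)–(3.000,2.514)
cell (2,3): code 1011 → (3.000,3.357)–(2.063,4.000)
cell (2,4): code 0001 → (2.063,4.000)–(2.000,4.036)
cell (3,2): code 0010 → (3.000,2.514)–(3.232,3.000)
cell (3,3): code 0001 → (3.232,3.000)–(3.000,3.357)
total: 12 segments, chained into 1 closed loop(s), length Σ = 7.750806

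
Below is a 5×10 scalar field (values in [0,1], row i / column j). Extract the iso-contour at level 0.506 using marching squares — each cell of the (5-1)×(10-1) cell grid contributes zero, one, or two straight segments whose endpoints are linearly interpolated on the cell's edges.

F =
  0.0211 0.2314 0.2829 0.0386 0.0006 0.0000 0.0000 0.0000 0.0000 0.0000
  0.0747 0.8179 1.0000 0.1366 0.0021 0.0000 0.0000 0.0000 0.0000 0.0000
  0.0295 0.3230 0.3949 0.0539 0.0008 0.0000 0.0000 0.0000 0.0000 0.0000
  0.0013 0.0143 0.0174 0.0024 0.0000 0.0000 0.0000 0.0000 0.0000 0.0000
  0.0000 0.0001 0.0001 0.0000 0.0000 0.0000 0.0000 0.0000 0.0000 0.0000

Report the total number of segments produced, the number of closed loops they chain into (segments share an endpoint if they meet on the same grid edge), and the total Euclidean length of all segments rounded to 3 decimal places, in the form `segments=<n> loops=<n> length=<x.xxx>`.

cell (0,0): code 0100 → (0.468,1.000)–(1.000,0.580)
cell (0,1): code 1100 → (0.311,2.000)–(0.468,1.000)
cell (0,2): code 1000 → (1.000,2.572)–(0.311,2.000)
cell (1,0): code 0010 → (1.000,0.580)–(1.630,1.000)
cell (1,1): code 0011 → (1.630,1.000)–(1.816,2.000)
cell (1,2): code 0001 → (1.816,2.000)–(1.000,2.572)
total: 6 segments, chained into 1 closed loop(s), length Σ = 5.356495

segments=6 loops=1 length=5.356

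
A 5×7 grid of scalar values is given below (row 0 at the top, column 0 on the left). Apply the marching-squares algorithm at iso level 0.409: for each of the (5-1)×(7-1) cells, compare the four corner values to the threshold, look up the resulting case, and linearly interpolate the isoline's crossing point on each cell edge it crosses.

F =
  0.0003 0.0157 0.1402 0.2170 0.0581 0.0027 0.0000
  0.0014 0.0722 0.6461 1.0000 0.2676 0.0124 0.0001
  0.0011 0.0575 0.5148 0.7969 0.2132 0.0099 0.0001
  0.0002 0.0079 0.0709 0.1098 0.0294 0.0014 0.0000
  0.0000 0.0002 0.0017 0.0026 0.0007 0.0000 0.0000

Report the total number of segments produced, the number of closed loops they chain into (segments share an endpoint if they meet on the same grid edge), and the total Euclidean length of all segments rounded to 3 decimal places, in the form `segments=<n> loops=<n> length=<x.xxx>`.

segments=8 loops=1 length=7.052

cell (0,1): code 0100 → (0.531,2.000)–(1.000,1.587)
cell (0,2): code 1100 → (0.245,3.000)–(0.531,2.000)
cell (0,3): code 1000 → (1.000,3.807)–(0.245,3.000)
cell (1,1): code 0110 → (1.000,1.587)–(2.000,1.769)
cell (1,3): code 1001 → (2.000,3.665)–(1.000,3.807)
cell (2,1): code 0010 → (2.000,1.769)–(2.238,2.000)
cell (2,2): code 0011 → (2.238,2.000)–(2.565,3.000)
cell (2,3): code 0001 → (2.565,3.000)–(2.000,3.665)
total: 8 segments, chained into 1 closed loop(s), length Σ = 7.052292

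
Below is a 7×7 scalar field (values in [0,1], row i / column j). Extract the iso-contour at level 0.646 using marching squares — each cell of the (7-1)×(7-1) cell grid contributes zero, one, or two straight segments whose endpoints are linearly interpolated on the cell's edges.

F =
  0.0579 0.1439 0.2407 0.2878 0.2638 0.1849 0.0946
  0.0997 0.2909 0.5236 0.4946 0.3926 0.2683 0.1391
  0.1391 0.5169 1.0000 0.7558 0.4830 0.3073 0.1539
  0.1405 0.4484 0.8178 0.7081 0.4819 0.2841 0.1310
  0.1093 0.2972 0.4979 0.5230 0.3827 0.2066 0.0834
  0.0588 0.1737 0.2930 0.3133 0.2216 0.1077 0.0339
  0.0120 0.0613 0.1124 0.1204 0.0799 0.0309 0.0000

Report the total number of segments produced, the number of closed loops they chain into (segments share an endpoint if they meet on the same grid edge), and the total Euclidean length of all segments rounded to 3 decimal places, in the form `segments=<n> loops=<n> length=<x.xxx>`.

segments=8 loops=1 length=6.884

cell (1,1): code 0100 → (1.257,2.000)–(2.000,1.267)
cell (1,2): code 1100 → (1.580,3.000)–(1.257,2.000)
cell (1,3): code 1000 → (2.000,3.402)–(1.580,3.000)
cell (2,1): code 0110 → (2.000,1.267)–(3.000,1.535)
cell (2,3): code 1001 → (3.000,3.275)–(2.000,3.402)
cell (3,1): code 0010 → (3.000,1.535)–(3.537,2.000)
cell (3,2): code 0011 → (3.537,2.000)–(3.335,3.000)
cell (3,3): code 0001 → (3.335,3.000)–(3.000,3.275)
total: 8 segments, chained into 1 closed loop(s), length Σ = 6.883777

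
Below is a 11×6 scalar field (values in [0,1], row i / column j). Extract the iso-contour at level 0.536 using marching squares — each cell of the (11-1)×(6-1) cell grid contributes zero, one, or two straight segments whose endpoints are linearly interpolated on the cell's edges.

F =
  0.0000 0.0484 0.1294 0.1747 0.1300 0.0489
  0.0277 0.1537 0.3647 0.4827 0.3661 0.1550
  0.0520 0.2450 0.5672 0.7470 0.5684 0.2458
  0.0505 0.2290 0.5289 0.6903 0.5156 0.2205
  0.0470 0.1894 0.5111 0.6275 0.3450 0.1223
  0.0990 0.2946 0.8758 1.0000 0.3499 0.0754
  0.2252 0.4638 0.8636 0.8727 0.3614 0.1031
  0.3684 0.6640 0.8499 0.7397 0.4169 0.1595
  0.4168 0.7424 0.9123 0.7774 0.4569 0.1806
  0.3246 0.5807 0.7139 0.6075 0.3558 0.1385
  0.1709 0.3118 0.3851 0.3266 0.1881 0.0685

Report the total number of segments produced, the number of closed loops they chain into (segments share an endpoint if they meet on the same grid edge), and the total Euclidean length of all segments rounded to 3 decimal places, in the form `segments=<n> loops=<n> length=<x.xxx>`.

segments=26 loops=1 length=20.509

cell (1,1): code 0100 → (1.846,2.000)–(2.000,1.903)
cell (1,2): code 1100 → (1.202,3.000)–(1.846,2.000)
cell (1,3): code 1100 → (1.840,4.000)–(1.202,3.000)
cell (1,4): code 1000 → (2.000,4.100)–(1.840,4.000)
cell (2,1): code 0010 → (2.000,1.903)–(2.815,2.000)
cell (2,2): code 0111 → (2.815,2.000)–(3.000,2.044)
cell (2,3): code 1011 → (3.000,3.883)–(2.614,4.000)
cell (2,4): code 0001 → (2.614,4.000)–(2.000,4.100)
cell (3,2): code 0110 → (3.000,2.044)–(4.000,2.214)
cell (3,3): code 1001 → (4.000,3.324)–(3.000,3.883)
cell (4,1): code 0100 → (4.068,2.000)–(5.000,1.415)
cell (4,2): code 1110 → (4.000,2.214)–(4.068,2.000)
cell (4,3): code 1001 → (5.000,3.714)–(4.000,3.324)
cell (5,1): code 0110 → (5.000,1.415)–(6.000,1.181)
cell (5,3): code 1001 → (6.000,3.659)–(5.000,3.714)
cell (6,0): code 0100 → (6.361,1.000)–(7.000,0.567)
cell (6,1): code 1110 → (6.000,1.181)–(6.361,1.000)
cell (6,3): code 1001 → (7.000,3.631)–(6.000,3.659)
cell (7,0): code 0110 → (7.000,0.567)–(8.000,0.366)
cell (7,3): code 1001 → (8.000,3.753)–(7.000,3.631)
cell (8,0): code 0110 → (8.000,0.366)–(9.000,0.825)
cell (8,3): code 1001 → (9.000,3.284)–(8.000,3.753)
cell (9,0): code 0010 → (9.000,0.825)–(9.166,1.000)
cell (9,1): code 0011 → (9.166,1.000)–(9.541,2.000)
cell (9,2): code 0011 → (9.541,2.000)–(9.255,3.000)
cell (9,3): code 0001 → (9.255,3.000)–(9.000,3.284)
total: 26 segments, chained into 1 closed loop(s), length Σ = 20.508829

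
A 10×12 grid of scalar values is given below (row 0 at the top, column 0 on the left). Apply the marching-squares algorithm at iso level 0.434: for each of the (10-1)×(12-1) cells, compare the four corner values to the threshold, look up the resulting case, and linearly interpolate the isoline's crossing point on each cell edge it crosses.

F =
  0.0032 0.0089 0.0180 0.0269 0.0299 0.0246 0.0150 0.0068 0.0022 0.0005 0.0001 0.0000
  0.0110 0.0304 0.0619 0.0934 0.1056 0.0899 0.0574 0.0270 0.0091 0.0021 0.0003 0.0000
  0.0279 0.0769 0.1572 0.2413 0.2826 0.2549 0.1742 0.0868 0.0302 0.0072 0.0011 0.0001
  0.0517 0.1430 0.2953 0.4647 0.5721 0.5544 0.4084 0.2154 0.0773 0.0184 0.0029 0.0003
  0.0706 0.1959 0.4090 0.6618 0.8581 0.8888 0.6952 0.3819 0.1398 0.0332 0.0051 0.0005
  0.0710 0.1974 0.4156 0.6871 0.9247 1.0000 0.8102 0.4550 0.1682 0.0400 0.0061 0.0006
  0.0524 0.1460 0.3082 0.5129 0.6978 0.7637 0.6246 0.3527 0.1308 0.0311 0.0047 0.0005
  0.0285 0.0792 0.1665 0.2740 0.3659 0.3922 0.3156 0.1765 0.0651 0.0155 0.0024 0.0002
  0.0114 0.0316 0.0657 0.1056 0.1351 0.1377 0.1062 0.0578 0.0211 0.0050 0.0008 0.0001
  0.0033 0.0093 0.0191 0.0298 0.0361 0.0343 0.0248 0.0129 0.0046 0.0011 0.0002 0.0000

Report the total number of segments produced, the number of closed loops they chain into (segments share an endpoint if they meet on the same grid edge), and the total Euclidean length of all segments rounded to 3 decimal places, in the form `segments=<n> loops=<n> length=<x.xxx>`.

cell (2,2): code 0100 → (2.863,3.000)–(3.000,2.819)
cell (2,3): code 1100 → (2.523,4.000)–(2.863,3.000)
cell (2,4): code 1100 → (2.598,5.000)–(2.523,4.000)
cell (2,5): code 1000 → (3.000,5.825)–(2.598,5.000)
cell (3,2): code 0110 → (3.000,2.819)–(4.000,2.099)
cell (3,5): code 1101 → (3.089,6.000)–(3.000,5.825)
cell (3,6): code 1000 → (4.000,6.834)–(3.089,6.000)
cell (4,2): code 0110 → (4.000,2.099)–(5.000,2.068)
cell (4,6): code 1101 → (4.713,7.000)–(4.000,6.834)
cell (4,7): code 1000 → (5.000,7.073)–(4.713,7.000)
cell (5,2): code 0110 → (5.000,2.068)–(6.000,2.615)
cell (5,6): code 1011 → (6.000,6.701)–(5.205,7.000)
cell (5,7): code 0001 → (5.205,7.000)–(5.000,7.073)
cell (6,2): code 0010 → (6.000,2.615)–(6.330,3.000)
cell (6,3): code 0011 → (6.330,3.000)–(6.795,4.000)
cell (6,4): code 0011 → (6.795,4.000)–(6.887,5.000)
cell (6,5): code 0011 → (6.887,5.000)–(6.617,6.000)
cell (6,6): code 0001 → (6.617,6.000)–(6.000,6.701)
total: 18 segments, chained into 1 closed loop(s), length Σ = 14.687213

segments=18 loops=1 length=14.687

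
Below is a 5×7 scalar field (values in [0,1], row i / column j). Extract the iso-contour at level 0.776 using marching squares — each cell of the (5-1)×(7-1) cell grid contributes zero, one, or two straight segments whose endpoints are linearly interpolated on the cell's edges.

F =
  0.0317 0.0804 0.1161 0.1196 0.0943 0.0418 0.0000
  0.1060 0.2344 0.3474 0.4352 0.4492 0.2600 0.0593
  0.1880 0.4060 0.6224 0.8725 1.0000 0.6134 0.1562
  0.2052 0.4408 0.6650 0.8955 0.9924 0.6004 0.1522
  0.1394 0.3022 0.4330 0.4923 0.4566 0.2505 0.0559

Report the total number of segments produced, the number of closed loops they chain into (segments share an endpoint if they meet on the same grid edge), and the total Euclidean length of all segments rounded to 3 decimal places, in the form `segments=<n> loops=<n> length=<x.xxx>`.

segments=8 loops=1 length=6.466

cell (1,2): code 0100 → (1.779,3.000)–(2.000,2.614)
cell (1,3): code 1100 → (1.593,4.000)–(1.779,3.000)
cell (1,4): code 1000 → (2.000,4.579)–(1.593,4.000)
cell (2,2): code 0110 → (2.000,2.614)–(3.000,2.482)
cell (2,4): code 1001 → (3.000,4.552)–(2.000,4.579)
cell (3,2): code 0010 → (3.000,2.482)–(3.296,3.000)
cell (3,3): code 0011 → (3.296,3.000)–(3.404,4.000)
cell (3,4): code 0001 → (3.404,4.000)–(3.000,4.552)
total: 8 segments, chained into 1 closed loop(s), length Σ = 6.465607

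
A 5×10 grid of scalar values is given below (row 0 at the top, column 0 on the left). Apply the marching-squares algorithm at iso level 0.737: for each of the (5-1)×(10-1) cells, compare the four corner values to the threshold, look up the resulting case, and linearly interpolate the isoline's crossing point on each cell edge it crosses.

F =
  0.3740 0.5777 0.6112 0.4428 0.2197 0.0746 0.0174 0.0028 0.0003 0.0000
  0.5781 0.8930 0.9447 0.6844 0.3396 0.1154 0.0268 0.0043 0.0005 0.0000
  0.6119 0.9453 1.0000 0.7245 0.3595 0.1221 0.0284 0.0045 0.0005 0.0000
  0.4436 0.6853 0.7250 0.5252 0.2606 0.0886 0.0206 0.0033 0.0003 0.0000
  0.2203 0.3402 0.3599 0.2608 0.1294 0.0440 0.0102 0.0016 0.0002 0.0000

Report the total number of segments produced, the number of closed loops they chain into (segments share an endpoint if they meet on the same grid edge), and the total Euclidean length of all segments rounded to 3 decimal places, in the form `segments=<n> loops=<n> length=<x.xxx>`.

cell (0,0): code 0100 → (0.505,1.000)–(1.000,0.505)
cell (0,1): code 1100 → (0.377,2.000)–(0.505,1.000)
cell (0,2): code 1000 → (1.000,2.798)–(0.377,2.000)
cell (1,0): code 0110 → (1.000,0.505)–(2.000,0.375)
cell (1,2): code 1001 → (2.000,2.955)–(1.000,2.798)
cell (2,0): code 0010 → (2.000,0.375)–(2.801,1.000)
cell (2,1): code 0011 → (2.801,1.000)–(2.956,2.000)
cell (2,2): code 0001 → (2.956,2.000)–(2.000,2.955)
total: 8 segments, chained into 1 closed loop(s), length Σ = 8.120268

segments=8 loops=1 length=8.120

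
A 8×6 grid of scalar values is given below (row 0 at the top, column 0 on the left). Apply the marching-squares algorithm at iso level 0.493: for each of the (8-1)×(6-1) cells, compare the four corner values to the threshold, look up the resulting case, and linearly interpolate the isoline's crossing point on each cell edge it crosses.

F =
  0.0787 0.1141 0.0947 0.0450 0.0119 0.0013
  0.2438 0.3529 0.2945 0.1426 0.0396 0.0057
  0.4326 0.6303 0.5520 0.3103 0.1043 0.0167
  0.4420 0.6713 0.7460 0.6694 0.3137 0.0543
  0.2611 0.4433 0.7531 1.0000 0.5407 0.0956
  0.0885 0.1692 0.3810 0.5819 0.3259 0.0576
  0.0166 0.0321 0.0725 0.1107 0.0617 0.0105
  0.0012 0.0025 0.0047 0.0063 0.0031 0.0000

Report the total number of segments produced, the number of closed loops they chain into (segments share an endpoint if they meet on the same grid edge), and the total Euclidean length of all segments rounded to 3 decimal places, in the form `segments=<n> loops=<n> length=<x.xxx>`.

segments=16 loops=1 length=11.246

cell (1,0): code 0100 → (1.505,1.000)–(2.000,0.306)
cell (1,1): code 1100 → (1.771,2.000)–(1.505,1.000)
cell (1,2): code 1000 → (2.000,2.244)–(1.771,2.000)
cell (2,0): code 0110 → (2.000,0.306)–(3.000,0.222)
cell (2,2): code 1101 → (2.509,3.000)–(2.000,2.244)
cell (2,3): code 1000 → (3.000,3.496)–(2.509,3.000)
cell (3,0): code 0010 → (3.000,0.222)–(3.782,1.000)
cell (3,1): code 0111 → (3.782,1.000)–(4.000,1.160)
cell (3,3): code 1101 → (3.790,4.000)–(3.000,3.496)
cell (3,4): code 1000 → (4.000,4.107)–(3.790,4.000)
cell (4,1): code 0010 → (4.000,1.160)–(4.699,2.000)
cell (4,2): code 0111 → (4.699,2.000)–(5.000,2.557)
cell (4,3): code 1011 → (5.000,3.347)–(4.222,4.000)
cell (4,4): code 0001 → (4.222,4.000)–(4.000,4.107)
cell (5,2): code 0010 → (5.000,2.557)–(5.189,3.000)
cell (5,3): code 0001 → (5.189,3.000)–(5.000,3.347)
total: 16 segments, chained into 1 closed loop(s), length Σ = 11.245690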